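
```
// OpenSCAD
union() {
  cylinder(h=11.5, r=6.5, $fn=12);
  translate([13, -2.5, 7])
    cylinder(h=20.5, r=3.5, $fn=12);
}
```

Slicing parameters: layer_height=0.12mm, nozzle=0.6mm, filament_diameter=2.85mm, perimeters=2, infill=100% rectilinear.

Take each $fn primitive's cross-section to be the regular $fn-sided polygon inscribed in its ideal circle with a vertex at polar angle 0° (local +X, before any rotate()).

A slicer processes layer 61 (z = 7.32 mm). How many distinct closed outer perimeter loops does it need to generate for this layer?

At z = 7.32 mm: the cylinder: section is a regular 12-gon, circumradius r=6.5; the r=3.5 cylinder at (13, -2.5) contributes a regular 12-gon of circumradius 3.5; Merging all regions: the 2 present regions are separate (no shared area or edge), so areas and boundary lengths simply add and each stays a separate island — 2 connected regions. The result has 2 disconnected regions.

2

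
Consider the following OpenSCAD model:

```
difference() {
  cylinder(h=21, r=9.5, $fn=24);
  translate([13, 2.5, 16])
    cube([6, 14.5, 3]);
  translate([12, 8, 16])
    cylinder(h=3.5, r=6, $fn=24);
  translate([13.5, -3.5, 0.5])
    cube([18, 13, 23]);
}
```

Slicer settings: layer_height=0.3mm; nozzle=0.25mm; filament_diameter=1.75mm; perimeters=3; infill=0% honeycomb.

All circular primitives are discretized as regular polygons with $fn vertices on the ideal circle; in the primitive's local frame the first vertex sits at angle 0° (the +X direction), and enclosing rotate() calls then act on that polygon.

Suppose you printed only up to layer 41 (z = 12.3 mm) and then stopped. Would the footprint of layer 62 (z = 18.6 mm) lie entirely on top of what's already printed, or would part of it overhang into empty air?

Compare the two slices. At z = 12.3: the r=9.5 cylinder gives a regular 24-gon of circumradius 9.5 (constant along its height) (area = (24/2)·9.500²·sin(360°/24) = 280.30 mm²); the cube at (13, 2.5) does not reach this height (z outside [16, 19]); the cylinder at (12, 8) is absent (z outside [16, 19.5]); the 18×13 cube at (13.5, -3.5) contributes its full rectangle (area 234.00 mm²); Taking the first minus the rest: starting from the r=9.5 cylinder (280.30 mm²), the 18×13 cube at (13.5, -3.5) misses the remaining region (no effect) — area = 280.30 mm². At z = 18.6: the r=9.5 cylinder contributes a regular 24-gon of circumradius 9.5 (area = (24/2)·9.500²·sin(360°/24) = 280.30 mm²); the cube at (13, 2.5) is present — its section is the full 6×14.5 rectangle (area 87.00 mm²); the cylinder at (12, 8): section is a regular 24-gon, circumradius r=6 (area = (24/2)·6.000²·sin(360°/24) = 111.81 mm²); the cube at (13.5, -3.5) is present — its section is the full 18×13 rectangle (area 234.00 mm²); Taking the first minus the rest: starting from the r=9.5 cylinder (280.30 mm²), the 6×14.5 cube at (13, 2.5) misses the remaining region (no effect); the r=6 cylinder at (12, 8) partially overlaps it — only the 3.51 mm² overlap (of its 111.81 mm²) is removed, clipping the outline; the 18×13 cube at (13.5, -3.5) misses the remaining region (no effect) — area = 276.80 mm². Checking containment: the cross-section at z = 18.6 is a subset of the cross-section at z = 12.3.

entirely on top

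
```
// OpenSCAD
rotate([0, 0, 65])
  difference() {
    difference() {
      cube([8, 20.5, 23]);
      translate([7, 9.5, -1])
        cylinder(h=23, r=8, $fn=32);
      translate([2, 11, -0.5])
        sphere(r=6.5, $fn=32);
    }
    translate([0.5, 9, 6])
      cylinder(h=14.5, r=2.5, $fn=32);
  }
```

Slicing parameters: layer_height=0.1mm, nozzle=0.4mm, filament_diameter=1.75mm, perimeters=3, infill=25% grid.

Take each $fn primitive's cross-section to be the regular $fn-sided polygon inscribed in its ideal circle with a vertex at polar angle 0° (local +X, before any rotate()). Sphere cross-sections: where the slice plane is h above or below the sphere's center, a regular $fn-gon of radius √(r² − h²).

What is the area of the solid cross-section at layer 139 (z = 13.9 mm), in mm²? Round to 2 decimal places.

At z = 13.9 mm: the 8×20.5 cube contributes its full rectangle (area 164.00 mm²); the r=8 cylinder at (7, 9.5) gives a regular 32-gon of circumradius 8 (constant along its height) (area = (32/2)·8.000²·sin(360°/32) = 199.77 mm²); the sphere at (2, 11) does not reach this height (|z−center|=14.400 > r=6.5); Taking the first minus the rest: starting from the 8×20.5 cube (164.00 mm²), the r=8 cylinder at (7, 9.5) partially overlaps it — only the 110.76 mm² overlap (of its 199.77 mm²) is removed, clipping the outline — area = 53.24 mm²; the cylinder at (0.5, 9): section is a regular 32-gon, circumradius r=2.5 (area = (32/2)·2.500²·sin(360°/32) = 19.51 mm²); After the difference (first − rest): starting from that combined region (53.24 mm²), the r=2.5 cylinder at (0.5, 9) misses the remaining region (no effect) — area = 53.24 mm²; (whole slice rotated 65° about Z — lengths, areas and connectivity unchanged). Overall, the cross-section has 2 separate islands. Net area = 53.24 mm².

53.24 mm²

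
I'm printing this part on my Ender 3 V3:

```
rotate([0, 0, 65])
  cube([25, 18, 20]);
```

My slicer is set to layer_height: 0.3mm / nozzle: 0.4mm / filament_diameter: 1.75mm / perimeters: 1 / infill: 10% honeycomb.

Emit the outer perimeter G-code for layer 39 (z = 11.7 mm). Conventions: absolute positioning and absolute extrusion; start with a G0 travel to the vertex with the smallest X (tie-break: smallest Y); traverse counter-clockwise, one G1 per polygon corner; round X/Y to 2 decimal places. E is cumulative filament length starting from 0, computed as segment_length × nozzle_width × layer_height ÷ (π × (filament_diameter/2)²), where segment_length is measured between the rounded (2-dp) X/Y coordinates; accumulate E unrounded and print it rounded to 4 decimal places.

G0 X-16.31 Y7.61 Z11.70
G1 X0.00 Y0.00 E0.8979
G1 X10.57 Y22.66 E2.1454
G1 X-5.75 Y30.26 E3.0435
G1 X-16.31 Y7.61 E4.2903

At z = 11.7 mm: the cube is present — its section is the full 25×18 rectangle; (whole slice rotated 65° about Z — lengths, areas and connectivity unchanged). The outline is a single polygon with 4 vertices. Extrusion per mm of travel: 0.4 × 0.3 / (π × 0.875²) = 0.049890. Accumulating E over each segment gives final E = 4.2903.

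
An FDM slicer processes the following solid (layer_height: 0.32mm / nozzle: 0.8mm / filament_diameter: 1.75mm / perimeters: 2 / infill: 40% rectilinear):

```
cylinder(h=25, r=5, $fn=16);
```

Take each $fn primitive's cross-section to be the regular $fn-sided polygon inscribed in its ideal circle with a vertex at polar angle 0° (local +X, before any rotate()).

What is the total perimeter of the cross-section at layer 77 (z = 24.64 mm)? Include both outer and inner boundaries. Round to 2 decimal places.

31.21 mm

At z = 24.64 mm: the r=5 cylinder gives a regular 16-gon of circumradius 5 (constant along its height) (perimeter = 2·16·5.000·sin(180°/16) = 31.21 mm). Overall, the cross-section is a single solid region. Total boundary length (outer) = 31.21 mm.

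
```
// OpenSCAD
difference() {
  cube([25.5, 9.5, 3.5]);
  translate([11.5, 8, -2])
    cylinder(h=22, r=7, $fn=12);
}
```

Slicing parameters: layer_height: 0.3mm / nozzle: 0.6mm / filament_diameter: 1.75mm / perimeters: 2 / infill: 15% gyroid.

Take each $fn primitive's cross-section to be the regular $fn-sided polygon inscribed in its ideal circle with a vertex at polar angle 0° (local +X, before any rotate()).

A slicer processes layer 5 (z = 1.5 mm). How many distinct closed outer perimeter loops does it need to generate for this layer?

At z = 1.5 mm: the cube is present — its section is the full 25.5×9.5 rectangle; the r=7 cylinder at (11.5, 8) contributes a regular 12-gon of circumradius 7; Subtracting the remaining from the first: starting from the 25.5×9.5 cube, the r=7 cylinder at (11.5, 8) partially overlaps it — only the 93.90 mm² overlap (of its 147.00 mm²) is removed, clipping the outline — 1 connected region. The result has 1 disconnected region.

1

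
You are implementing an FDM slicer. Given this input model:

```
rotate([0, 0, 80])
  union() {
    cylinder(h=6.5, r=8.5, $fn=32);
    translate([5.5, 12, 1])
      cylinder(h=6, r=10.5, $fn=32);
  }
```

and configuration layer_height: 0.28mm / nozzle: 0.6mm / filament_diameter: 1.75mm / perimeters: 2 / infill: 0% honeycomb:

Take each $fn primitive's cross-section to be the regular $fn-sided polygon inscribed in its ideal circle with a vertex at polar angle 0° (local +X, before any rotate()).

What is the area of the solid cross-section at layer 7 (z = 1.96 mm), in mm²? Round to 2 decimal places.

At z = 1.96 mm: the cylinder: section is a regular 32-gon, circumradius r=8.5 (area = (32/2)·8.500²·sin(360°/32) = 225.52 mm²); the r=10.5 cylinder at (5.5, 12) contributes a regular 32-gon of circumradius 10.5 (area = (32/2)·10.500²·sin(360°/32) = 344.14 mm²); Combining (union): the regions partially overlap — summed areas 569.66 mm² minus the doubly-counted overlap 53.30 mm² gives 516.36 mm² — area = 516.36 mm²; (rotated 80° about Z; rotation is an isometry so areas/perimeters/island counts are preserved). Overall, the cross-section is a single solid region. Net area = 516.36 mm².

516.36 mm²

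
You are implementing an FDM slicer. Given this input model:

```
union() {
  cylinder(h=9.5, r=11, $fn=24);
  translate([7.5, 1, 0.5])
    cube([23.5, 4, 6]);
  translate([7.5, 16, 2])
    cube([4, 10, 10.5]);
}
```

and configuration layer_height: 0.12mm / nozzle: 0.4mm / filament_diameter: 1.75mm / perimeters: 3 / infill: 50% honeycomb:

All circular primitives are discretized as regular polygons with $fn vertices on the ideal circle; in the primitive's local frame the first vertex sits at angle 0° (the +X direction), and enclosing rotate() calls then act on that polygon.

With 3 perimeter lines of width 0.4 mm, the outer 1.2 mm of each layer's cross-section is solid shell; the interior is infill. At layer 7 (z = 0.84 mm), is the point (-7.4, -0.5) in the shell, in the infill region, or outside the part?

infill

At z = 0.84 mm: the r=11 cylinder contributes a regular 24-gon of circumradius 11; the 23.5×4 cube at (7.5, 1) contributes its full rectangle; the cube at (7.5, 16) is not intersected at this z (z outside [2, 12.5]); Combining (union): the regions partially overlap (shared area 11.77 mm²), so overlapping operands fuse into one piece — 1 connected region. Overall, the cross-section is a single solid region. The nearest boundary edge runs (-10.63, -2.85)→(-11.00, 0.00); distance from the point to it = 3.50 mm. The point is inside the cross-section and 3.50 mm from the nearest boundary — more than the 1.2 mm shell width (3 × 0.4), so it's in the infill interior.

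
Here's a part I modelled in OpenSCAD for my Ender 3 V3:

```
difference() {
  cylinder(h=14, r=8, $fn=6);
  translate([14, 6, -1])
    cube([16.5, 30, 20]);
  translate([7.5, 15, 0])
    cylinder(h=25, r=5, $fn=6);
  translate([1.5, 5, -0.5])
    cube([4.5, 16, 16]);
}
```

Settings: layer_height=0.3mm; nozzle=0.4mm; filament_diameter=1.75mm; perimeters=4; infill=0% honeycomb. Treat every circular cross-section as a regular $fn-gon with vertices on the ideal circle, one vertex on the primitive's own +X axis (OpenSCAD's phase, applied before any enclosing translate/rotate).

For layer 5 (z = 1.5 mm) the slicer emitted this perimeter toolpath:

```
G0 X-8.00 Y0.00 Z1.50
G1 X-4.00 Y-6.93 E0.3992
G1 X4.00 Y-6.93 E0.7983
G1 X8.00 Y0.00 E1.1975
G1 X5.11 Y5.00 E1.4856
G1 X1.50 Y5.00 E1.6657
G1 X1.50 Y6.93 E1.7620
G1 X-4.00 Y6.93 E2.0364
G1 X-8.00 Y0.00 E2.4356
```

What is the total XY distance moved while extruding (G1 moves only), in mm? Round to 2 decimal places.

48.82 mm

Sum the Euclidean lengths of each G1 segment: total = 48.82 mm.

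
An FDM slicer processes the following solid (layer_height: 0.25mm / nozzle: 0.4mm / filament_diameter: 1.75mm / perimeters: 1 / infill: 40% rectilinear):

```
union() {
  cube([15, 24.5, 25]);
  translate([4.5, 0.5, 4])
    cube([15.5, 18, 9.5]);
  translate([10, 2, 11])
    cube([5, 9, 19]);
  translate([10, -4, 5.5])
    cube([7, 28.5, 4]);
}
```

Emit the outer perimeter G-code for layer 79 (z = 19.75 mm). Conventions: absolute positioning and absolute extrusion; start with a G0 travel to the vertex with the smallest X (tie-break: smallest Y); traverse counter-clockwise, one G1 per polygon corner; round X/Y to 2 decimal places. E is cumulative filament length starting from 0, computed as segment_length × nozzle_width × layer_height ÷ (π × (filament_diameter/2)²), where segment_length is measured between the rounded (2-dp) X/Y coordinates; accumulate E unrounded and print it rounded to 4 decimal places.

At z = 19.75 mm: the 15×24.5 cube contributes its full rectangle; the cube at (4.5, 0.5) is absent (z outside [4, 13.5]); the cube at (10, 2) is present — its section is the full 5×9 rectangle; the cube at (10, -4) is absent (z outside [5.5, 9.5]); Merging all regions: the 5×9 cube at (10, 2) lies entirely inside the 15×24.5 cube, so the union is just the 15×24.5 cube — 1 connected region. The outline is a single polygon with 4 vertices. Extrusion per mm of travel: 0.4 × 0.25 / (π × 0.875²) = 0.041575. Accumulating E over each segment gives final E = 3.2844.

G0 X0.00 Y0.00 Z19.75
G1 X15.00 Y0.00 E0.6236
G1 X15.00 Y24.50 E1.6422
G1 X0.00 Y24.50 E2.2658
G1 X0.00 Y0.00 E3.2844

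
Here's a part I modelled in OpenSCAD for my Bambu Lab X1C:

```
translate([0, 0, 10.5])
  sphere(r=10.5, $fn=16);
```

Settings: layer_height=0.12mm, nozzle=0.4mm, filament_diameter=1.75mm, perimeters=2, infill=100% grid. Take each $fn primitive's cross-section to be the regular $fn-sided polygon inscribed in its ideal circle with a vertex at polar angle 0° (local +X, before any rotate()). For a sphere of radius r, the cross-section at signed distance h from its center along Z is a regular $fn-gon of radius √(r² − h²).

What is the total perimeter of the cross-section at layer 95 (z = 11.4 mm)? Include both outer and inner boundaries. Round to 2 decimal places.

65.31 mm

At z = 11.4 mm: the r=10.5 sphere slices to a regular 16-gon of circumradius 10.461 (√(r²−h²) with h=0.9 from center) (perimeter = 2·16·10.461·sin(180°/16) = 65.31 mm). Overall, the cross-section is a single solid region. Total boundary length (outer) = 65.31 mm.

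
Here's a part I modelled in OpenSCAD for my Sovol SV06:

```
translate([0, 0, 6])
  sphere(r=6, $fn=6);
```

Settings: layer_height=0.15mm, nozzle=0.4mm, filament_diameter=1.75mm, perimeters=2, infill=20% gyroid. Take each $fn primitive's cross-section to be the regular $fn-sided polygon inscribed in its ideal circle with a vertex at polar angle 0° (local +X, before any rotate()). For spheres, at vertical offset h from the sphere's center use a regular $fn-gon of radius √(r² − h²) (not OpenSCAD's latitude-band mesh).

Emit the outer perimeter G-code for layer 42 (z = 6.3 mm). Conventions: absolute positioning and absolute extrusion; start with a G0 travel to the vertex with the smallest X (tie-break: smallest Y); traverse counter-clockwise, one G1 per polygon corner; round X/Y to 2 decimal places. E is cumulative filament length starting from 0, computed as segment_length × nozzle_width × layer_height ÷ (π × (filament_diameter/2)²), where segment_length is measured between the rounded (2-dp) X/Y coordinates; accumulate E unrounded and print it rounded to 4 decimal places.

G0 X-5.99 Y0.00 Z6.30
G1 X-3.00 Y-5.19 E0.1494
G1 X3.00 Y-5.19 E0.2991
G1 X5.99 Y0.00 E0.4485
G1 X3.00 Y5.19 E0.5979
G1 X-3.00 Y5.19 E0.7476
G1 X-5.99 Y0.00 E0.8970

At z = 6.3 mm: the r=6 sphere contributes a regular 6-gon of circumradius √(6²−0.3²) = 5.992. The outline is a single polygon with 6 vertices. Extrusion per mm of travel: 0.4 × 0.15 / (π × 0.875²) = 0.024945. Accumulating E over each segment gives final E = 0.8970.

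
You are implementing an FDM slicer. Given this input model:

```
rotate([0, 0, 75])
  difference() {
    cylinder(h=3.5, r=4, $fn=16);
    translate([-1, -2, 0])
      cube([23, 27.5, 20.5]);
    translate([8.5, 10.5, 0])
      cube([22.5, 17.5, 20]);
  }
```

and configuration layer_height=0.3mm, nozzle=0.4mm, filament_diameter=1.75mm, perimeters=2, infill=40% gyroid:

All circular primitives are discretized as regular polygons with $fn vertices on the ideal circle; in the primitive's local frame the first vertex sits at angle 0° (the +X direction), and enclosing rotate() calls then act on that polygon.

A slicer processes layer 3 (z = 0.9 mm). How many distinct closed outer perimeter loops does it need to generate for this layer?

1

At z = 0.9 mm: the cylinder: section is a regular 16-gon, circumradius r=4; the cube at (-1, -2) is present — its section is the full 23×27.5 rectangle; the cube at (8.5, 10.5) (footprint 22.5×17.5) is included at this height; Subtracting the remaining from the first: starting from the r=4 cylinder, the 23×27.5 cube at (-1, -2) partially overlaps it — only the 25.70 mm² overlap (of its 632.50 mm²) is removed, clipping the outline; the 22.5×17.5 cube at (8.5, 10.5) misses the remaining region (no effect) — 1 connected region; (whole slice rotated 75° about Z — lengths, areas and connectivity unchanged). The result has 1 disconnected region.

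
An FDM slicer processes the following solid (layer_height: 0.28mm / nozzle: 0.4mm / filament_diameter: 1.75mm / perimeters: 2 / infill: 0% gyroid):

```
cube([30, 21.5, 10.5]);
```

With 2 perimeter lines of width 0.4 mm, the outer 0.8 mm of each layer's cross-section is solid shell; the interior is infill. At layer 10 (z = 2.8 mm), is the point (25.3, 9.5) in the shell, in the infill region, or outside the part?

At z = 2.8 mm: the 30×21.5 cube contributes its full rectangle. Overall, the cross-section is a single solid region. The nearest boundary edge runs (30.00, 0.00)→(30.00, 21.50); distance from the point to it = 4.70 mm. The point is inside the cross-section and 4.70 mm from the nearest boundary — more than the 0.8 mm shell width (2 × 0.4), so it's in the infill interior.

infill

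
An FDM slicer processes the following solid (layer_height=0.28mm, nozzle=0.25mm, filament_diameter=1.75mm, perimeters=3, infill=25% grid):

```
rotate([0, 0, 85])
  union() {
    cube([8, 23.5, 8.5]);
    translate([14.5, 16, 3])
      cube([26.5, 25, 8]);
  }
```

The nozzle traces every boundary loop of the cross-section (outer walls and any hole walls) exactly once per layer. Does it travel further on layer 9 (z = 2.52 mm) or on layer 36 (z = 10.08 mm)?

Layer 9 (z = 2.52): the cube is present — its section is the full 8×23.5 rectangle (perimeter 63.00 mm); the cube at (14.5, 16) does not reach this height (z outside [3, 11]); Combining (union): only the 8×23.5 cube is present, so the union is just that shape — boundary = 63.00 mm; (rotated 85° about Z; rotation is an isometry so areas/perimeters/island counts are preserved). So its perimeter = 63.00 mm. Layer 36 (z = 10.08): the cube does not reach this height (z outside [0, 8.5]); the 26.5×25 cube at (14.5, 16) contributes its full rectangle (perimeter 103.00 mm); Taking the union: only the 26.5×25 cube at (14.5, 16) is present, so the union is just that shape — boundary = 103.00 mm; (rotated 85° about Z; rotation is an isometry so areas/perimeters/island counts are preserved). So its perimeter = 103.00 mm. Layer 36 is larger (103.00 vs 63.00 mm).

layer 36 (z = 10.08 mm)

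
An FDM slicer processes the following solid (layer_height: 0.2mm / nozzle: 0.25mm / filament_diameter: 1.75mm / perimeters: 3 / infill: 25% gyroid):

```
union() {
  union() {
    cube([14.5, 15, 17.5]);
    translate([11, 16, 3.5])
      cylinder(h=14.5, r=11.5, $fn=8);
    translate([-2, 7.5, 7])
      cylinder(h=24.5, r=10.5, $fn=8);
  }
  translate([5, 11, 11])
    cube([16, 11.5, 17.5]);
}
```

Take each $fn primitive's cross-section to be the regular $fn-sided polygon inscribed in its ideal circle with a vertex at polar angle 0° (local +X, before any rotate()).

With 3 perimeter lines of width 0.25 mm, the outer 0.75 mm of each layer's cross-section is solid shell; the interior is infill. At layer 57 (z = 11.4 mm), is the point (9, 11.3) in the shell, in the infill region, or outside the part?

infill

At z = 11.4 mm: the 14.5×15 cube contributes its full rectangle; the cylinder at (11, 16): section is a regular 8-gon, circumradius r=11.5; the r=10.5 cylinder at (-2, 7.5) contributes a regular 8-gon of circumradius 10.5; Combining (union): the regions partially overlap (shared area 226.91 mm²), so overlapping operands fuse into one piece — 1 connected region; the 16×11.5 cube at (5, 11) contributes its full rectangle; Taking the union: the regions partially overlap (shared area 181.89 mm²), so overlapping operands fuse into one piece — 1 connected region. Overall, the cross-section is a single solid region. The nearest boundary edge runs (19.13, 7.87)→(14.50, 5.95); distance from the point to it = 7.67 mm. The point is inside the cross-section and 7.67 mm from the nearest boundary — more than the 0.75 mm shell width (3 × 0.25), so it's in the infill interior.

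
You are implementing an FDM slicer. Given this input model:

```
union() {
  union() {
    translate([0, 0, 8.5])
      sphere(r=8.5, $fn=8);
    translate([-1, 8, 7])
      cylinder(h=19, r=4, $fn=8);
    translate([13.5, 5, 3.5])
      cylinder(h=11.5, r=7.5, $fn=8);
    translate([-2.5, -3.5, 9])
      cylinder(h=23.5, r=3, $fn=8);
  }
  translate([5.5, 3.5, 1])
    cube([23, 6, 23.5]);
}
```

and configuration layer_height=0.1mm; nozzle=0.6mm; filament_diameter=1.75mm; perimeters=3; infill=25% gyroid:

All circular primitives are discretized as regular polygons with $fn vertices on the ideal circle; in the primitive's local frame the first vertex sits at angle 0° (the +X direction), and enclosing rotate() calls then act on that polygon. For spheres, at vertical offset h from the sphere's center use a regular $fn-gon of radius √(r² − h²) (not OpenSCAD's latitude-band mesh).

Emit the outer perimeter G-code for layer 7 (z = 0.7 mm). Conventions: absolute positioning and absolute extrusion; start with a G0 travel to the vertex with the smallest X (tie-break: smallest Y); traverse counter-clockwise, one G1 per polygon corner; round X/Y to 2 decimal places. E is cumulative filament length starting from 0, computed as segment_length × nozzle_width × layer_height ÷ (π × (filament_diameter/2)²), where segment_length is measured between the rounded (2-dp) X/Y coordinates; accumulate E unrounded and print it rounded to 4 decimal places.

G0 X-3.38 Y0.00 Z0.70
G1 X-2.39 Y-2.39 E0.0645
G1 X0.00 Y-3.38 E0.1291
G1 X2.39 Y-2.39 E0.1936
G1 X3.38 Y0.00 E0.2581
G1 X2.39 Y2.39 E0.3227
G1 X0.00 Y3.38 E0.3872
G1 X-2.39 Y2.39 E0.4517
G1 X-3.38 Y0.00 E0.5162

At z = 0.7 mm: the r=8.5 sphere contributes a regular 8-gon of circumradius √(8.5²−7.8²) = 3.378; the cylinder at (-1, 8) is absent (z outside [7, 26]); the cylinder at (13.5, 5) does not reach this height (z outside [3.5, 15]); the cylinder at (-2.5, -3.5) does not reach this height (z outside [9, 32.5]); Taking the union: only the r=8.5 sphere is present, so the union is just that shape — 1 connected region; the cube at (5.5, 3.5) is absent (z outside [1, 24.5]); Merging all regions: only that combined region is present, so the union is just that shape — 1 connected region. The outline is a single polygon with 8 vertices. Extrusion per mm of travel: 0.6 × 0.1 / (π × 0.875²) = 0.024945. Accumulating E over each segment gives final E = 0.5162.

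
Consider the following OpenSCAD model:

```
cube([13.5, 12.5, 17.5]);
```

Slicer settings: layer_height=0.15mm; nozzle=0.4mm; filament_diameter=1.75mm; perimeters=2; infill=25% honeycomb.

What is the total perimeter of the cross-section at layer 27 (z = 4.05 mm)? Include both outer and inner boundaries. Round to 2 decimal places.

At z = 4.05 mm: the cube is present — its section is the full 13.5×12.5 rectangle (perimeter 52.00 mm). Overall, the cross-section is a single solid region. Total boundary length (outer) = 52.00 mm.

52.00 mm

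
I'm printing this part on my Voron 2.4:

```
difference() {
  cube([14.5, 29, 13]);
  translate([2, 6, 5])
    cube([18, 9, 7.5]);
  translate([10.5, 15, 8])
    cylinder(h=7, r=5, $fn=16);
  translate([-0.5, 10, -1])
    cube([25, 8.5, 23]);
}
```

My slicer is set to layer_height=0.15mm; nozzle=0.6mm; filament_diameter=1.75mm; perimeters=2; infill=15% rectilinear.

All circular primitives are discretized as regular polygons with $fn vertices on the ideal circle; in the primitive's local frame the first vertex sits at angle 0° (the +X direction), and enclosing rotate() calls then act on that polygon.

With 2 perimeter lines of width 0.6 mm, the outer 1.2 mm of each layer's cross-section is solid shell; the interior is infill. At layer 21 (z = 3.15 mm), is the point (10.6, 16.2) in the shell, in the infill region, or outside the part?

At z = 3.15 mm: the 14.5×29 cube contributes its full rectangle; the cube at (2, 6) is absent (z outside [5, 12.5]); the cylinder at (10.5, 15) is not intersected at this z (z outside [8, 15]); the 25×8.5 cube at (-0.5, 10) contributes its full rectangle; Subtracting the remaining from the first: starting from the 14.5×29 cube, the 25×8.5 cube at (-0.5, 10) partially overlaps it — only the 123.25 mm² overlap (of its 212.50 mm²) is removed, clipping the outline — 2 connected regions. Overall, the cross-section has 2 separate islands. The nearest boundary edge runs (14.50, 18.50)→(0.00, 18.50); distance from the point to it = 2.30 mm. The point is not inside any of the regions above, so it lies outside the cross-section (2.30 mm from the nearest boundary).

outside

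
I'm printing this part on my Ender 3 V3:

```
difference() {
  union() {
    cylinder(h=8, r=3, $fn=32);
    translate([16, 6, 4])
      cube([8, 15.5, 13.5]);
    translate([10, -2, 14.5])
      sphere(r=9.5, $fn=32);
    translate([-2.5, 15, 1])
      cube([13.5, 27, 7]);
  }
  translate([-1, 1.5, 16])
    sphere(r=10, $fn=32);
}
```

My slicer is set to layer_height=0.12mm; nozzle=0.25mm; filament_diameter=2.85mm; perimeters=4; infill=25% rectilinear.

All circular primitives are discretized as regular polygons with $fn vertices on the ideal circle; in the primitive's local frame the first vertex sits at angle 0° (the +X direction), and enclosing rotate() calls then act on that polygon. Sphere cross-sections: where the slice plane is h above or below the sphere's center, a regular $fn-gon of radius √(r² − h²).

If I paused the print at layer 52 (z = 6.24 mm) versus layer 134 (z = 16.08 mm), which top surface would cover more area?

Layer 52 (z = 6.24): the r=3 cylinder contributes a regular 32-gon of circumradius 3 (area = (32/2)·3.000²·sin(360°/32) = 28.09 mm²); the 8×15.5 cube at (16, 6) contributes its full rectangle (area 124.00 mm²); the sphere at (10, -2): section is a regular 32-gon, circumradius = √(r²−h²) = √(9.5²−8.26²) = 4.693 (area = (32/2)·4.693²·sin(360°/32) = 68.74 mm²); the cube at (-2.5, 15) is present — its section is the full 13.5×27 rectangle (area 364.50 mm²); Merging all regions: the 4 present regions are separate (no shared area or edge), so areas and boundary lengths simply add and each stays a separate island — area = 585.33 mm²; the sphere at (-1, 1.5): section is a regular 32-gon, circumradius = √(r²−h²) = √(10²−9.76²) = 2.178 (area = (32/2)·2.178²·sin(360°/32) = 14.80 mm²); After the difference (first − rest): starting from the result so far (585.33 mm²), the r=10 sphere at (-1, 1.5) partially overlaps it — only the 11.30 mm² overlap (of its 14.80 mm²) is removed, clipping the outline — area = 574.03 mm². So its area = 574.03 mm². Layer 134 (z = 16.08): the cylinder is absent (z outside [0, 8]); the 8×15.5 cube at (16, 6) contributes its full rectangle (area 124.00 mm²); the r=9.5 sphere at (10, -2) contributes a regular 32-gon of circumradius √(9.5²−1.58²) = 9.368 (area = (32/2)·9.368²·sin(360°/32) = 273.92 mm²); the cube at (-2.5, 15) does not reach this height (z outside [1, 8]); Merging all regions: the 2 present regions are separate (no shared area or edge), so areas and boundary lengths simply add and each stays a separate island — area = 397.92 mm²; the r=10 sphere at (-1, 1.5) slices to a regular 32-gon of circumradius 10.000 (√(r²−h²) with h=0.08 from center) (area = (32/2)·10.000²·sin(360°/32) = 312.12 mm²); After the difference (first − rest): starting from the result so far (397.92 mm²), the r=10 sphere at (-1, 1.5) partially overlaps it — only the 83.89 mm² overlap (of its 312.12 mm²) is removed, clipping the outline — area = 314.03 mm². So its area = 314.03 mm². Layer 52 is larger (574.03 vs 314.03 mm²).

layer 52 (z = 6.24 mm)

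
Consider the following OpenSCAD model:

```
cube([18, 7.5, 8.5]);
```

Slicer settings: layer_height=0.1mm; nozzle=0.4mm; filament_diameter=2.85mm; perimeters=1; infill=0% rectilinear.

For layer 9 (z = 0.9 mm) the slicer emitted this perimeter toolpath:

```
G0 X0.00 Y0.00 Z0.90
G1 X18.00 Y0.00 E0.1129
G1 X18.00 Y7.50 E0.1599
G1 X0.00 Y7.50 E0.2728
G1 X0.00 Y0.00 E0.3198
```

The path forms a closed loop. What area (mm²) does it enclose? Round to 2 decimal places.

135.00 mm²

Apply the shoelace formula to the sequence of (X, Y) vertices; enclosed area = 135.00 mm².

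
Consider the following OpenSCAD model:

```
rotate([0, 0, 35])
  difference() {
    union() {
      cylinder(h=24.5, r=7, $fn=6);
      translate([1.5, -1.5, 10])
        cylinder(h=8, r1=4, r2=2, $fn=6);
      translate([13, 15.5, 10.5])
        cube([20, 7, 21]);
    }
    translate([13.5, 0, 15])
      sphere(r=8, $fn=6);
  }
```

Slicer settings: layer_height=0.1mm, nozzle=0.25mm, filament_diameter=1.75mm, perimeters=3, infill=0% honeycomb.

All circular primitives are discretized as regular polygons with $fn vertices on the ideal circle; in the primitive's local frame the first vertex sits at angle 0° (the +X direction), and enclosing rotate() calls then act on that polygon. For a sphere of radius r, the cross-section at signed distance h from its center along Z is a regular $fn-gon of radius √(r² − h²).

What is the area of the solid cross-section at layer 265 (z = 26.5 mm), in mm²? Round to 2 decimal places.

At z = 26.5 mm: the cylinder does not reach this height (z outside [0, 24.5]); the cone at (1.5, -1.5) is absent (z outside [10, 18]); the 20×7 cube at (13, 15.5) contributes its full rectangle (area 140.00 mm²); Merging all regions: only the 20×7 cube at (13, 15.5) is present, so the union is just that shape — area = 140.00 mm²; the sphere at (13.5, 0) is absent (|z−center|=11.500 > r=8); After the difference (first − rest): none of the subtracted shapes is present at this height, so the result so far is unchanged — area = 140.00 mm²; (whole slice rotated 35° about Z — lengths, areas and connectivity unchanged). Overall, the cross-section is a single solid region. Net area = 140.00 mm².

140.00 mm²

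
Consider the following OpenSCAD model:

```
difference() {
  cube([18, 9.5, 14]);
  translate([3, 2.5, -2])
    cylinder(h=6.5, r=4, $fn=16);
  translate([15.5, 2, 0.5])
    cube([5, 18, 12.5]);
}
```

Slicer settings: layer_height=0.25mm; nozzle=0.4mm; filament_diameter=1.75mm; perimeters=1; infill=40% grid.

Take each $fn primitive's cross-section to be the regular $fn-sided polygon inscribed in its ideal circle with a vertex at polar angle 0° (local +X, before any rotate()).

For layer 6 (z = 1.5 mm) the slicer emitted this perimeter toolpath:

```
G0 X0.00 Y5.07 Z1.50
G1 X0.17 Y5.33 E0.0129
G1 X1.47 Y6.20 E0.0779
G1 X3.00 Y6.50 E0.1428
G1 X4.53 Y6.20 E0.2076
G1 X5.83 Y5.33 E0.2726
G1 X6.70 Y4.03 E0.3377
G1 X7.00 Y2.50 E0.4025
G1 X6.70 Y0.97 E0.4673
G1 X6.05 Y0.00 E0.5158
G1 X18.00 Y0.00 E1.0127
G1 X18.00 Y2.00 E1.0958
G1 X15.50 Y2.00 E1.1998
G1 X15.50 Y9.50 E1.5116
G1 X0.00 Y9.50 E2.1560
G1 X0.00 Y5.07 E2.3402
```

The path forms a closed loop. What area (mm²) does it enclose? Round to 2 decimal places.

112.73 mm²

Apply the shoelace formula to the sequence of (X, Y) vertices; enclosed area = 112.73 mm².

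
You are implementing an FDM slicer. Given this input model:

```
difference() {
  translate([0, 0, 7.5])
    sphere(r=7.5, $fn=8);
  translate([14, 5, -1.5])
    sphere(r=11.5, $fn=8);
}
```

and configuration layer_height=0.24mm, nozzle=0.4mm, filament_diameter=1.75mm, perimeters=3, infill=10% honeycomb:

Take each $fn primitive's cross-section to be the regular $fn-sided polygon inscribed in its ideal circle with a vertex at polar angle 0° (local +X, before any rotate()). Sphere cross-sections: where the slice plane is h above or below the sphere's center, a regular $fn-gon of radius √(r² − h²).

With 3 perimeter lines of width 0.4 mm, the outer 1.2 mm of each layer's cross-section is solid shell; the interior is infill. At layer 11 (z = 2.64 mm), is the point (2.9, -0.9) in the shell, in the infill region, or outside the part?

infill

At z = 2.64 mm: the r=7.5 sphere slices to a regular 8-gon of circumradius 5.712 (√(r²−h²) with h=4.86 from center); the sphere at (14, 5): section is a regular 8-gon, circumradius = √(r²−h²) = √(11.5²−4.14²) = 10.729; After the difference (first − rest): starting from the r=7.5 sphere, the r=11.5 sphere at (14, 5) partially overlaps it — only the 1.61 mm² overlap (of its 325.58 mm²) is removed, clipping the outline — 1 connected region. Overall, the cross-section is a single solid region. The nearest boundary edge runs (5.53, -0.45)→(4.04, -4.04); distance from the point to it = 2.25 mm. The point is inside the cross-section and 2.25 mm from the nearest boundary — more than the 1.2 mm shell width (3 × 0.4), so it's in the infill interior.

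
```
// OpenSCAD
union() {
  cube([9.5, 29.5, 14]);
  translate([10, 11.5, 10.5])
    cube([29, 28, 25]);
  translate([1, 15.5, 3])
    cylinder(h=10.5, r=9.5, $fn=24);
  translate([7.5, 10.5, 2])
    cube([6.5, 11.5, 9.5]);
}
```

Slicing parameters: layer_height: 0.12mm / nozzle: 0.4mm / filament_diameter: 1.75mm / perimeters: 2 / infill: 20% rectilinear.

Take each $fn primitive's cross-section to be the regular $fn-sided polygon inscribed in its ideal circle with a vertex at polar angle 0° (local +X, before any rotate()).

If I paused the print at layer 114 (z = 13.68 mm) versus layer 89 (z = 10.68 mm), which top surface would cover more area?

Layer 114 (z = 13.68): the 9.5×29.5 cube contributes its full rectangle (area 280.25 mm²); the cube at (10, 11.5) (footprint 29×28) is included at this height (area 812.00 mm²); the cylinder at (1, 15.5) does not reach this height (z outside [3, 13.5]); the cube at (7.5, 10.5) does not reach this height (z outside [2, 11.5]); Merging all regions: the 2 present regions are separate (no shared area or edge), so areas and boundary lengths simply add and each stays a separate island — area = 1092.25 mm². So its area = 1092.25 mm². Layer 89 (z = 10.68): the cube is present — its section is the full 9.5×29.5 rectangle (area 280.25 mm²); the cube at (10, 11.5) is present — its section is the full 29×28 rectangle (area 812.00 mm²); the cylinder at (1, 15.5): section is a regular 24-gon, circumradius r=9.5 (area = (24/2)·9.500²·sin(360°/24) = 280.30 mm²); the cube at (7.5, 10.5) is present — its section is the full 6.5×11.5 rectangle (area 74.75 mm²); Merging all regions: the regions partially overlap — summed areas 1447.30 mm² minus the doubly-counted overlap 224.02 mm² gives 1223.28 mm² — area = 1223.28 mm². So its area = 1223.28 mm². Layer 89 is larger (1223.28 vs 1092.25 mm²).

layer 89 (z = 10.68 mm)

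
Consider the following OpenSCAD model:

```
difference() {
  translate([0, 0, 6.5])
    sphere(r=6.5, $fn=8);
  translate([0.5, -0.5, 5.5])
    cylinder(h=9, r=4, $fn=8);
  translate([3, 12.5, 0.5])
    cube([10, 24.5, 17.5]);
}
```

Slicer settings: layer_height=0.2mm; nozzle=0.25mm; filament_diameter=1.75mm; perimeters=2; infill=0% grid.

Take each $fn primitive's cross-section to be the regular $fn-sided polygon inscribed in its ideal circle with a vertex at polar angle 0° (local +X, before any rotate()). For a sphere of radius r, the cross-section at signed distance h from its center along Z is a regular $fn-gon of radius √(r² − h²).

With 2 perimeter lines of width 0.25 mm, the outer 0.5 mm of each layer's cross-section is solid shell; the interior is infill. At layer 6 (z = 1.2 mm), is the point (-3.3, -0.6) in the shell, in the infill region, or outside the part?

At z = 1.2 mm: the sphere: section is a regular 8-gon, circumradius = √(r²−h²) = √(6.5²−5.3²) = 3.763; the cylinder at (0.5, -0.5) is not intersected at this z (z outside [5.5, 14.5]); the 10×24.5 cube at (3, 12.5) contributes its full rectangle; After the difference (first − rest): starting from the r=6.5 sphere, the 10×24.5 cube at (3, 12.5) misses the remaining region (no effect) — 1 connected region. Overall, the cross-section is a single solid region. The nearest boundary edge runs (-2.66, -2.66)→(-3.76, 0.00); distance from the point to it = 0.20 mm. The point is inside the cross-section, 0.20 mm from the nearest boundary — within the 0.5 mm shell band (2 × 0.25).

shell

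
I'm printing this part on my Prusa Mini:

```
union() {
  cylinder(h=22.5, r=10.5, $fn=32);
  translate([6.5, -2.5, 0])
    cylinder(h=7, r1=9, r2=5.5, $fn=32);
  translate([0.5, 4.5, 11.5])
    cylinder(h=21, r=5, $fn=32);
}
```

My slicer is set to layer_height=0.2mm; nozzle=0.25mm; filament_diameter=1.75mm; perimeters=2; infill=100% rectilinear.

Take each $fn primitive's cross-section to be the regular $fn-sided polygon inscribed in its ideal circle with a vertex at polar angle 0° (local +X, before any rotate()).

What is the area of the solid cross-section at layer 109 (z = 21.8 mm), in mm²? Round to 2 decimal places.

At z = 21.8 mm: the r=10.5 cylinder gives a regular 32-gon of circumradius 10.5 (constant along its height) (area = (32/2)·10.500²·sin(360°/32) = 344.14 mm²); the cone at (6.5, -2.5) does not reach this height (z outside [0, 7]); the cylinder at (0.5, 4.5): section is a regular 32-gon, circumradius r=5 (area = (32/2)·5.000²·sin(360°/32) = 78.04 mm²); Combining (union): the r=5 cylinder at (0.5, 4.5) lies entirely inside the r=10.5 cylinder, so the union is just the r=10.5 cylinder — area = 344.14 mm². Overall, the cross-section is a single solid region. Net area = 344.14 mm².

344.14 mm²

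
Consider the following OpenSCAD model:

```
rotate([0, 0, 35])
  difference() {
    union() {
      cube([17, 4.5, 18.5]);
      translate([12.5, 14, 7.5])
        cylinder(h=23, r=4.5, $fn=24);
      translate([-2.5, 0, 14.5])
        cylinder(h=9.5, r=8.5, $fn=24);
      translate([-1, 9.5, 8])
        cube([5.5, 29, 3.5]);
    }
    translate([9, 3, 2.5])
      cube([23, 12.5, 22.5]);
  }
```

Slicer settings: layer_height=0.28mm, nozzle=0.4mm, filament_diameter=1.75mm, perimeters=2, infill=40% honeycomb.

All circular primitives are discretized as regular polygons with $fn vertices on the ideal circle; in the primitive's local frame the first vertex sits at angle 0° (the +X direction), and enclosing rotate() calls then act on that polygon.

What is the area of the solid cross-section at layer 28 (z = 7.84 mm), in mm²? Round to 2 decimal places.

85.96 mm²

At z = 7.84 mm: the 17×4.5 cube contributes its full rectangle (area 76.50 mm²); the cylinder at (12.5, 14): section is a regular 24-gon, circumradius r=4.5 (area = (24/2)·4.500²·sin(360°/24) = 62.89 mm²); the cylinder at (-2.5, 0) does not reach this height (z outside [14.5, 24]); the cube at (-1, 9.5) is not intersected at this z (z outside [8, 11.5]); Merging all regions: the 2 present regions are separate (no shared area or edge), so areas and boundary lengths simply add and each stays a separate island — area = 139.39 mm²; the cube at (9, 3) is present — its section is the full 23×12.5 rectangle (area 287.50 mm²); Subtracting the remaining from the first: starting from the result so far (139.39 mm²), the 23×12.5 cube at (9, 3) partially overlaps it — only the 53.43 mm² overlap (of its 287.50 mm²) is removed, clipping the outline — area = 85.96 mm²; (rotated 35° about Z; rotation is an isometry so areas/perimeters/island counts are preserved). Overall, the cross-section has 2 separate islands. Net area = 85.96 mm².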